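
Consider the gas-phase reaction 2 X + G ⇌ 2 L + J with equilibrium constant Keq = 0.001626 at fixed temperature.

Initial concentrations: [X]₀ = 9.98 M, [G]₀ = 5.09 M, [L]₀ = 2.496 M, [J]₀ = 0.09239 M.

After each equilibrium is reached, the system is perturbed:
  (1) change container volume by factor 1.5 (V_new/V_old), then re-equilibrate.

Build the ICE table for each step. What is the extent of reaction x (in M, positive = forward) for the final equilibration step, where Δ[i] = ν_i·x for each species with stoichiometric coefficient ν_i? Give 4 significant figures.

Q₀ = 0.001135 vs Keq = 0.001626 ⇒ Q<K, forward
Step 1:
                    X           G           L           J
  I              9.98        5.09       2.496     0.09239
  C          -0.06243    -0.03121     0.06243     0.03121
  E             9.918       5.059       2.558      0.1236
  solve Keq expr → x = 0.03121; check Q = 0.001626
Then change container volume by factor 1.5 (V_new/V_old).
Step 2:
                    X           G           L           J
  I             6.612       3.373       1.706      0.0824
  C                 0           0           0           0
  E             6.612       3.373       1.706      0.0824
  solve Keq expr → x = 0; check Q = 0.001626

x = 0 M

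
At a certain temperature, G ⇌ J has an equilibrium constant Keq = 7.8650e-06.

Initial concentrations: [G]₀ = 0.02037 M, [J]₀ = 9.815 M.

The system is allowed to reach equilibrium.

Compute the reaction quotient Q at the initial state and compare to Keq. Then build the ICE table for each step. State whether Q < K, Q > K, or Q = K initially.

Q₀ = 481.8; Q > K (proceeds reverse)

Q₀ = 481.8 vs Keq = 7.8650e-06 ⇒ Q>K, reverse
Step 1:
                   G          J
  Initial    0.02037      9.815
  Change       9.815     -9.815
  Equil        9.835 7.7355e-05
  solve Keq expr → x = -9.815; check Q = 7.8650e-06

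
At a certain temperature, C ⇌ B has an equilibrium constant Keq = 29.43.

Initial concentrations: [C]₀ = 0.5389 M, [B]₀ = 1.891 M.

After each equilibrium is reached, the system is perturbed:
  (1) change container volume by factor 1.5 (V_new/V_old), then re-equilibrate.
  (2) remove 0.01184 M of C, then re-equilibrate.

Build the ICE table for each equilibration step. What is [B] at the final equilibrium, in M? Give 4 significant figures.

[B]_eq = 1.555 M

Q₀ = 3.509 vs Keq = 29.43 ⇒ Q<K, forward
Step 1:
                   C          B
  init        0.5389      1.891
  Δ           -0.459      0.459
  eq         0.07985       2.35
  solve Keq expr → x = 0.459; check Q = 29.43
Then change container volume by factor 1.5 (V_new/V_old).
Step 2:
                   C          B
  init       0.05323      1.567
  Δ                0          0
  eq         0.05323      1.567
  solve Keq expr → x = 0; check Q = 29.43
Then remove 0.01184 M of C.
Step 3:
                   C          B
  init       0.04139      1.567
  Δ          0.01145   -0.01145
  eq         0.05285      1.555
  solve Keq expr → x = -0.01145; check Q = 29.43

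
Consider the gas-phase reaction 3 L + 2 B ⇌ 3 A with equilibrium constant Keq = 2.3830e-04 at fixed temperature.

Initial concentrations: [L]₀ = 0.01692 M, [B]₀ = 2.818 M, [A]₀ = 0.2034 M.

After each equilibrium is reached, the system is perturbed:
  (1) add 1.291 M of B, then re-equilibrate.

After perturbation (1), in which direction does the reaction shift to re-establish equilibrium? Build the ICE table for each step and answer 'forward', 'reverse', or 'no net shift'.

Q₀ = 218.8 vs Keq = 2.3830e-04 ⇒ Q>K, reverse
Step 1:
                    L           B           A
  I           0.01692       2.818      0.2034
  C            0.1785       0.119     -0.1785
  E            0.1955       2.937     0.02485
  solve Keq expr → x = -0.05952; check Q = 2.3830e-04
Then add 1.291 M of B.
Step 2:
                    L           B           A
  I            0.1955       4.228     0.02485
  C         -0.005863   -0.003909    0.005863
  E            0.1896       4.224     0.03072
  solve Keq expr → x = 0.001954; check Q = 2.3830e-04

Direction: forward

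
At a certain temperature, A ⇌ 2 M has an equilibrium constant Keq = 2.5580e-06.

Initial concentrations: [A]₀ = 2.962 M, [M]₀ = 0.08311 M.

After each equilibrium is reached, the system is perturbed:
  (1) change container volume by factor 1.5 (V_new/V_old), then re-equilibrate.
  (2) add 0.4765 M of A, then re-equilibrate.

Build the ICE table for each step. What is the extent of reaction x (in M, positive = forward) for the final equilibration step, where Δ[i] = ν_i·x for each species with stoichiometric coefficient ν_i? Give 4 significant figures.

x = 1.2746e-04 M

Q₀ = 0.002332 vs Keq = 2.5580e-06 ⇒ Q>K, reverse
Step 1:
                  A         M
  Initial     2.962   0.08311
  Change    0.04017  -0.08034
  Equil       3.002  0.002771
  solve Keq expr → x = -0.04017; check Q = 2.5580e-06
Then change container volume by factor 1.5 (V_new/V_old).
Step 2:
                  A         M
  Initial     2.001  0.001847
  Change  -2.0755e-04 4.1509e-04
  Equil       2.001  0.002263
  solve Keq expr → x = 2.0755e-04; check Q = 2.5580e-06
Then add 0.4765 M of A.
Step 3:
                  A         M
  Initial     2.478  0.002263
  Change  -1.2746e-04 2.5493e-04
  Equil       2.478  0.002517
  solve Keq expr → x = 1.2746e-04; check Q = 2.5580e-06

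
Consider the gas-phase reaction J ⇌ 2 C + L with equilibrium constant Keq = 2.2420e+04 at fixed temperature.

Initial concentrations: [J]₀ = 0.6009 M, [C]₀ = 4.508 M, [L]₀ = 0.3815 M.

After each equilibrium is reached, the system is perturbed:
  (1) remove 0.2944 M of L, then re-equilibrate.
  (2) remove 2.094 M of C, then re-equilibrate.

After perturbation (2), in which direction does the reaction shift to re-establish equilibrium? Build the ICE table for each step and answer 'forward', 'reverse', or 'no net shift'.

Q₀ = 12.9 vs Keq = 2.2420e+04 ⇒ Q<K, forward
Step 1:
                  J         C         L
  Initial    0.6009     4.508    0.3815
  Change    -0.5995     1.199    0.5995
  Equil    0.001425     5.707     0.981
  solve Keq expr → x = 0.5995; check Q = 2.2420e+04
Then remove 0.2944 M of L.
Step 2:
                  J         C         L
  Initial  0.001425     5.707    0.6866
  Change  -4.2675e-04 8.5351e-04 4.2675e-04
  Equil   9.9830e-04     5.708     0.687
  solve Keq expr → x = 4.2675e-04; check Q = 2.2420e+04
Then remove 2.094 M of C.
Step 3:
                  J         C         L
  Initial 9.9830e-04     3.614     0.687
  Change  -5.9751e-04  0.001195 5.9751e-04
  Equil   4.0079e-04     3.615    0.6876
  solve Keq expr → x = 5.9751e-04; check Q = 2.2420e+04

Direction: forward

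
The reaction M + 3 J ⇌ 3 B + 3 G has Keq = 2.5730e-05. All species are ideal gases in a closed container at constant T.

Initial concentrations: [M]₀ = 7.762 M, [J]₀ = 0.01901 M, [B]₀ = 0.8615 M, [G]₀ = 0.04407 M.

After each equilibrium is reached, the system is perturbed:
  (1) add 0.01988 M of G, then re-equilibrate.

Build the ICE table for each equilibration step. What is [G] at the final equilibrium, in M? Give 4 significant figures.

Q₀ = 1.026 vs Keq = 2.5730e-05 ⇒ Q>K, reverse
Step 1:
                  M         J         B         G
  init        7.762   0.01901    0.8615   0.04407
  Δ         0.01329   0.03988  -0.03988  -0.03988
  eq          7.775   0.05889    0.8216  0.004192
  solve Keq expr → x = -0.01329; check Q = 2.5730e-05
Then add 0.01988 M of G.
Step 2:
                  M         J         B         G
  init        7.775   0.05889    0.8216   0.02407
  Δ        0.006147   0.01844  -0.01844  -0.01844
  eq          7.781   0.07733    0.8032  0.005632
  solve Keq expr → x = -0.006147; check Q = 2.5730e-05

[G]_eq = 0.005632 M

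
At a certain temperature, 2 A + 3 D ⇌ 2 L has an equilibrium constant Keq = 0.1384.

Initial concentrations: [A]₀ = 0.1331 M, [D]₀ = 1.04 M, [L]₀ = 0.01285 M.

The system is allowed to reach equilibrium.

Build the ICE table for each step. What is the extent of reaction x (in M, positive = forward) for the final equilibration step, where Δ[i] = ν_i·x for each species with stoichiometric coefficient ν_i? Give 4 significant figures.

Q₀ = 0.008286 vs Keq = 0.1384 ⇒ Q<K, forward
Step 1:
                  A         D         L
  I          0.1331      1.04   0.01285
  C        -0.02672  -0.04008   0.02672
  E          0.1064    0.9999   0.03957
  solve Keq expr → x = 0.01336; check Q = 0.1384

x = 0.01336 M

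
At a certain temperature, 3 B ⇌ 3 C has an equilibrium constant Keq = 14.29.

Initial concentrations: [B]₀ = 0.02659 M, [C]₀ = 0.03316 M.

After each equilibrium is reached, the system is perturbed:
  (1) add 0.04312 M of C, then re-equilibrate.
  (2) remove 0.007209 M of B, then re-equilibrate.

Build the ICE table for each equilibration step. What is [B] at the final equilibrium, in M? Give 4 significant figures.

Q₀ = 1.939 vs Keq = 14.29 ⇒ Q<K, forward
Step 1:
                    B           C
  Initial     0.02659     0.03316
  Change    -0.009153    0.009153
  Equil       0.01744     0.04231
  solve Keq expr → x = 0.003051; check Q = 14.29
Then add 0.04312 M of C.
Step 2:
                    B           C
  Initial     0.01744     0.08543
  Change      0.01258    -0.01258
  Equil       0.03002     0.07285
  solve Keq expr → x = -0.004195; check Q = 14.29
Then remove 0.007209 M of B.
Step 3:
                    B           C
  Initial     0.02281     0.07285
  Change     0.005105   -0.005105
  Equil       0.02792     0.06774
  solve Keq expr → x = -0.001702; check Q = 14.29

[B]_eq = 0.02792 M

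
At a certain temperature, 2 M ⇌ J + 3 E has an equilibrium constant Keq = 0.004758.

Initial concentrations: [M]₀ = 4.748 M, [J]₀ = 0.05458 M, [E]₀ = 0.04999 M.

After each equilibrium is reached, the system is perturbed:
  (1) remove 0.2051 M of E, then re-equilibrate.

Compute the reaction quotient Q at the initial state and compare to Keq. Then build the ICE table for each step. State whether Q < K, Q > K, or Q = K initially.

Q₀ = 3.0246e-07 vs Keq = 0.004758 ⇒ Q<K, forward
Step 1:
                   M          J          E
  Initial      4.748    0.05458    0.04999
  Change     -0.4277     0.2139     0.6416
  Equil         4.32     0.2685     0.6916
  solve Keq expr → x = 0.2139; check Q = 0.004758
Then remove 0.2051 M of E.
Step 2:
                   M          J          E
  Initial       4.32     0.2685     0.4865
  Change     -0.1035    0.05173     0.1552
  Equil        4.217     0.3202     0.6417
  solve Keq expr → x = 0.05173; check Q = 0.004758

Q₀ = 3.0246e-07; Q < K (proceeds forward)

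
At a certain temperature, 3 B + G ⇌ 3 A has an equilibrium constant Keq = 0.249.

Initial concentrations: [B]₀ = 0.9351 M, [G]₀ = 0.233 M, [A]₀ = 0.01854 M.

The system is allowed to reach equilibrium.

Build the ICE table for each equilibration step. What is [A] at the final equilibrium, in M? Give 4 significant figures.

[A]_eq = 0.2422 M

Q₀ = 3.3450e-05 vs Keq = 0.249 ⇒ Q<K, forward
Step 1:
                  B         G         A
  Initial    0.9351     0.233   0.01854
  Change    -0.2237  -0.07455    0.2237
  Equil      0.7114    0.1584    0.2422
  solve Keq expr → x = 0.07455; check Q = 0.249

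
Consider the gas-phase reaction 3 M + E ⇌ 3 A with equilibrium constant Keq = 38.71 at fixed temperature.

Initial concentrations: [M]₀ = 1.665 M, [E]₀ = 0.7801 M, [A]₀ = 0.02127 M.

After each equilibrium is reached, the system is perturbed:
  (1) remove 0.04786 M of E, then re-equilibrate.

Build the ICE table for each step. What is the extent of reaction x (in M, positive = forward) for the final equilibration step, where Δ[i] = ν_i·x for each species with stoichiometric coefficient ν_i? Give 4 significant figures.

Q₀ = 2.6724e-06 vs Keq = 38.71 ⇒ Q<K, forward
Step 1:
                  M         E         A
  init        1.665    0.7801   0.02127
  Δ          -1.178   -0.3928     1.178
  eq         0.4866    0.3873       1.2
  solve Keq expr → x = 0.3928; check Q = 38.71
Then remove 0.04786 M of E.
Step 2:
                  M         E         A
  init       0.4866    0.3394       1.2
  Δ         0.01378  0.004594  -0.01378
  eq         0.5003     0.344     1.186
  solve Keq expr → x = -0.004594; check Q = 38.71

x = -0.004594 M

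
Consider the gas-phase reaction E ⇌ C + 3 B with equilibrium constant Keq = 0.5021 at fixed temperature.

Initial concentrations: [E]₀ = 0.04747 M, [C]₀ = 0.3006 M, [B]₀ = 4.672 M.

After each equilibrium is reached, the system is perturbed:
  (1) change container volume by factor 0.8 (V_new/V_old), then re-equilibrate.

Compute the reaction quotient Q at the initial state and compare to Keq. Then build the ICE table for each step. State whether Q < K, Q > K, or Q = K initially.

Q₀ = 645.8; Q > K (proceeds reverse)

Q₀ = 645.8 vs Keq = 0.5021 ⇒ Q>K, reverse
Step 1:
                   E          C          B
  init       0.04747     0.3006      4.672
  Δ           0.2974    -0.2974    -0.8922
  eq          0.3449   0.003206       3.78
  solve Keq expr → x = -0.2974; check Q = 0.5021
Then change container volume by factor 0.8 (V_new/V_old).
Step 2:
                   E          C          B
  init        0.4311   0.004008      4.725
  Δ         0.001939  -0.001939  -0.005817
  eq           0.433   0.002069      4.719
  solve Keq expr → x = -0.001939; check Q = 0.5021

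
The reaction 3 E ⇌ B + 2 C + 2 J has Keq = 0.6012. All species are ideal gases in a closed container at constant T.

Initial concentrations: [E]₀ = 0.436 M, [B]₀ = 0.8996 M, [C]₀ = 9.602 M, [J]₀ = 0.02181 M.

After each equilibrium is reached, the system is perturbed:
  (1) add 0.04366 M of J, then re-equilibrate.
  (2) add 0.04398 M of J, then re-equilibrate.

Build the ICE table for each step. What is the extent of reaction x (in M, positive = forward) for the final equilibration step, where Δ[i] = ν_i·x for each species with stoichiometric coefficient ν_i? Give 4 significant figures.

x = -0.01906 M

Q₀ = 0.476 vs Keq = 0.6012 ⇒ Q<K, forward
Step 1:
                   E          B          C          J
  I            0.436     0.8996      9.602    0.02181
  C        -0.003568   0.001189   0.002378   0.002378
  E           0.4324     0.9008      9.604    0.02419
  solve Keq expr → x = 0.001189; check Q = 0.6012
Then add 0.04366 M of J.
Step 2:
                   E          B          C          J
  I           0.4324     0.9008      9.604    0.06785
  C          0.05738   -0.01913   -0.03826   -0.03826
  E           0.4898     0.8817      9.566    0.02959
  solve Keq expr → x = -0.01913; check Q = 0.6012
Then add 0.04398 M of J.
Step 3:
                   E          B          C          J
  I           0.4898     0.8817      9.566    0.07357
  C          0.05719   -0.01906   -0.03812   -0.03812
  E            0.547     0.8626      9.528    0.03545
  solve Keq expr → x = -0.01906; check Q = 0.6012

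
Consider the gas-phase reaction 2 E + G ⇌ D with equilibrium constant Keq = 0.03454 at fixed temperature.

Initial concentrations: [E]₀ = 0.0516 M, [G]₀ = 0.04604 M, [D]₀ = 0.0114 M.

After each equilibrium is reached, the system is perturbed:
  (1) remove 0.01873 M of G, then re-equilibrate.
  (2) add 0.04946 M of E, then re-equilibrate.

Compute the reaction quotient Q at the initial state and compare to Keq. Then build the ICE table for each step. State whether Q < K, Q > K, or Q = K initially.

Q₀ = 93 vs Keq = 0.03454 ⇒ Q>K, reverse
Step 1:
                  E         G         D
  init       0.0516   0.04604    0.0114
  Δ         0.02278   0.01139  -0.01139
  eq        0.07438   0.05743 1.0973e-05
  solve Keq expr → x = -0.01139; check Q = 0.03454
Then remove 0.01873 M of G.
Step 2:
                  E         G         D
  init      0.07438    0.0387 1.0973e-05
  Δ       7.1536e-06 3.5768e-06 -3.5768e-06
  eq        0.07439    0.0387 7.3967e-06
  solve Keq expr → x = -3.5768e-06; check Q = 0.03454
Then add 0.04946 M of E.
Step 3:
                  E         G         D
  init       0.1238    0.0387 7.3967e-06
  Δ       -2.6182e-05 -1.3091e-05 1.3091e-05
  eq         0.1238   0.03869 2.0488e-05
  solve Keq expr → x = 1.3091e-05; check Q = 0.03454

Q₀ = 93; Q > K (proceeds reverse)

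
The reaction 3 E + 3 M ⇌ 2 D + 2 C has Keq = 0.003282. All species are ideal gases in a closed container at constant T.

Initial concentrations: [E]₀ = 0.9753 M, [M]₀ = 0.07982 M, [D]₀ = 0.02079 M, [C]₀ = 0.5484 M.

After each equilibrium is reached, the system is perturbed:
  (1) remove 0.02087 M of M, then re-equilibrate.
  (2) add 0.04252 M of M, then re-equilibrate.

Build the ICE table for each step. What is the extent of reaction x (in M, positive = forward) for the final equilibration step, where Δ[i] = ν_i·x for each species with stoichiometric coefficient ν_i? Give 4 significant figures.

Q₀ = 0.2755 vs Keq = 0.003282 ⇒ Q>K, reverse
Step 1:
                   E          M          D          C
  Initial     0.9753    0.07982    0.02079     0.5484
  Change     0.02564    0.02564   -0.01709   -0.01709
  Equil        1.001     0.1055   0.003698     0.5313
  solve Keq expr → x = -0.008546; check Q = 0.003282
Then remove 0.02087 M of M.
Step 2:
                   E          M          D          C
  Initial      1.001    0.08459   0.003698     0.5313
  Change    0.001443   0.001443 -9.6232e-04 -9.6232e-04
  Equil        1.002    0.08603   0.002736     0.5303
  solve Keq expr → x = -4.8116e-04; check Q = 0.003282
Then add 0.04252 M of M.
Step 3:
                   E          M          D          C
  Initial      1.002     0.1286   0.002736     0.5303
  Change   -0.003064  -0.003064   0.002043   0.002043
  Equil       0.9993     0.1255   0.004779     0.5324
  solve Keq expr → x = 0.001021; check Q = 0.003282

x = 0.001021 M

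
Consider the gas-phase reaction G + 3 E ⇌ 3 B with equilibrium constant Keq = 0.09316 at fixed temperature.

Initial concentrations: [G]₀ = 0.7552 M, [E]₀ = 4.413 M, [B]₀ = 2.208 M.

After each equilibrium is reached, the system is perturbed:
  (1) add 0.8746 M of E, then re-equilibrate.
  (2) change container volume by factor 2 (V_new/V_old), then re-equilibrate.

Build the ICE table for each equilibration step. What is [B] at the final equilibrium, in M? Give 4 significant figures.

Q₀ = 0.1659 vs Keq = 0.09316 ⇒ Q>K, reverse
Step 1:
                   G          E          B
  Initial     0.7552      4.413      2.208
  Change     0.07637     0.2291    -0.2291
  Equil       0.8316      4.642      1.979
  solve Keq expr → x = -0.07637; check Q = 0.09316
Then add 0.8746 M of E.
Step 2:
                   G          E          B
  Initial     0.8316      5.517      1.979
  Change    -0.07153    -0.2146     0.2146
  Equil         0.76      5.302      2.193
  solve Keq expr → x = 0.07153; check Q = 0.09316
Then change container volume by factor 2 (V_new/V_old).
Step 3:
                   G          E          B
  Initial       0.38      2.651      1.097
  Change     0.04755     0.1427    -0.1427
  Equil       0.4276      2.794     0.9541
  solve Keq expr → x = -0.04755; check Q = 0.09316

[B]_eq = 0.9541 M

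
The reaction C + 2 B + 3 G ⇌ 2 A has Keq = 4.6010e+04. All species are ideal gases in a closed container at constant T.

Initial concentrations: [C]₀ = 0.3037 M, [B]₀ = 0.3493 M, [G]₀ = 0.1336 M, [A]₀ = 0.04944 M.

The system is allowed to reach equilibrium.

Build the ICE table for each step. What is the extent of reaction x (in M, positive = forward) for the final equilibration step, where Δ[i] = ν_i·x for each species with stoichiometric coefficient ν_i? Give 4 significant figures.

Q₀ = 27.66 vs Keq = 4.6010e+04 ⇒ Q<K, forward
Step 1:
                    C           B           G           A
  init         0.3037      0.3493      0.1336     0.04944
  Δ          -0.03618    -0.07237     -0.1086     0.07237
  eq           0.2675      0.2769     0.02505      0.1218
  solve Keq expr → x = 0.03618; check Q = 4.6010e+04

x = 0.03618 M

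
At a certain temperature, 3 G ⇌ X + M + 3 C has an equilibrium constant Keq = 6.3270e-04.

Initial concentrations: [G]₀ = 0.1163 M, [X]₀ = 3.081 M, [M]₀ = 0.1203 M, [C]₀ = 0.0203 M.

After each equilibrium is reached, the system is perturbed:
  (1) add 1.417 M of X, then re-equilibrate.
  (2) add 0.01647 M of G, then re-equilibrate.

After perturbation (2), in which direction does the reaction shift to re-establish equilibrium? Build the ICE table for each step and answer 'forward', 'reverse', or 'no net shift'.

Direction: forward

Q₀ = 0.001971 vs Keq = 6.3270e-04 ⇒ Q>K, reverse
Step 1:
                   G          X          M          C
  I           0.1163      3.081     0.1203     0.0203
  C         0.005646  -0.001882  -0.001882  -0.005646
  E           0.1219      3.079     0.1184    0.01465
  solve Keq expr → x = -0.001882; check Q = 6.3270e-04
Then add 1.417 M of X.
Step 2:
                   G          X          M          C
  I           0.1219      4.496     0.1184    0.01465
  C         0.001553 -5.1771e-04 -5.1771e-04  -0.001553
  E           0.1235      4.496     0.1179     0.0131
  solve Keq expr → x = -5.1771e-04; check Q = 6.3270e-04
Then add 0.01647 M of G.
Step 3:
                   G          X          M          C
  I             0.14      4.496     0.1179     0.0131
  C         -0.00156 5.1987e-04 5.1987e-04    0.00156
  E           0.1384      4.496     0.1184    0.01466
  solve Keq expr → x = 5.1987e-04; check Q = 6.3270e-04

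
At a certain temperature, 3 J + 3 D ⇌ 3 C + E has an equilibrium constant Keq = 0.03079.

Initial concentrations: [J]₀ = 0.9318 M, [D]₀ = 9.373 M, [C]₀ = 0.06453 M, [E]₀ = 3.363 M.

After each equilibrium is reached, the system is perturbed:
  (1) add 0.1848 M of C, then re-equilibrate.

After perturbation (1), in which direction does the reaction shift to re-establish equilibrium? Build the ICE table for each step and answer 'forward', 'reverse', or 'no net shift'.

Direction: reverse

Q₀ = 1.3565e-06 vs Keq = 0.03079 ⇒ Q<K, forward
Step 1:
                   J          D          C          E
  Initial     0.9318      9.373    0.06453      3.363
  Change     -0.5768    -0.5768     0.5768     0.1923
  Equil        0.355      8.796     0.6413      3.555
  solve Keq expr → x = 0.1923; check Q = 0.03079
Then add 0.1848 M of C.
Step 2:
                   J          D          C          E
  Initial      0.355      8.796     0.8261      3.555
  Change     0.06337    0.06337   -0.06337   -0.02112
  Equil       0.4184       8.86     0.7627      3.534
  solve Keq expr → x = -0.02112; check Q = 0.03079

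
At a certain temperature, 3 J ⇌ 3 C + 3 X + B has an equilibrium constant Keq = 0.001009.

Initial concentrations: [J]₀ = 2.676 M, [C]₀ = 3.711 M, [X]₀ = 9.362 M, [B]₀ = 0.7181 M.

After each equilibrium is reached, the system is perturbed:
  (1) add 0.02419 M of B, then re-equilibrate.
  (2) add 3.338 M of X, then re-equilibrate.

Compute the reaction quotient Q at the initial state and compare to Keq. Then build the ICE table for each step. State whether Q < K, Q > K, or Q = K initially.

Q₀ = 1571 vs Keq = 0.001009 ⇒ Q>K, reverse
Step 1:
                   J          C          X          B
  Initial      2.676      3.711      9.362     0.7181
  Change       2.154     -2.154     -2.154     -0.718
  Equil         4.83      1.557      7.208 8.0445e-05
  solve Keq expr → x = -0.718; check Q = 0.001009
Then add 0.02419 M of B.
Step 2:
                   J          C          X          B
  Initial       4.83      1.557      7.208    0.02427
  Change     0.07251   -0.07251   -0.07251   -0.02417
  Equil        4.903      1.484      7.135 1.0005e-04
  solve Keq expr → x = -0.02417; check Q = 0.001009
Then add 3.338 M of X.
Step 3:
                   J          C          X          B
  Initial      4.903      1.484      10.47 1.0005e-04
  Change  2.0518e-04 -2.0518e-04 -2.0518e-04 -6.8394e-05
  Equil        4.903      1.484      10.47 3.1657e-05
  solve Keq expr → x = -6.8394e-05; check Q = 0.001009

Q₀ = 1571; Q > K (proceeds reverse)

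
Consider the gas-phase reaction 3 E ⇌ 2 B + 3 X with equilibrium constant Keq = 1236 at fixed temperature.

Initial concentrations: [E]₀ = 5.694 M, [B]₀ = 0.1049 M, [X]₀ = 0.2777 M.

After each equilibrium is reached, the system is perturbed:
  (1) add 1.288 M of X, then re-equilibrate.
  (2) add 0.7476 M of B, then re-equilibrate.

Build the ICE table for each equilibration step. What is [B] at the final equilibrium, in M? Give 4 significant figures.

[B]_eq = 3.759 M

Q₀ = 1.2765e-06 vs Keq = 1236 ⇒ Q<K, forward
Step 1:
                  E         B         X
  Initial     5.694    0.1049    0.2777
  Change     -4.684     3.123     4.684
  Equil        1.01     3.228     4.962
  solve Keq expr → x = 1.561; check Q = 1236
Then add 1.288 M of X.
Step 2:
                  E         B         X
  Initial      1.01     3.228      6.25
  Change     0.1907   -0.1271   -0.1907
  Equil       1.201     3.101     6.059
  solve Keq expr → x = -0.06357; check Q = 1236
Then add 0.7476 M of B.
Step 3:
                  E         B         X
  Initial     1.201     3.848     6.059
  Change     0.1342  -0.08944   -0.1342
  Equil       1.335     3.759     5.925
  solve Keq expr → x = -0.04472; check Q = 1236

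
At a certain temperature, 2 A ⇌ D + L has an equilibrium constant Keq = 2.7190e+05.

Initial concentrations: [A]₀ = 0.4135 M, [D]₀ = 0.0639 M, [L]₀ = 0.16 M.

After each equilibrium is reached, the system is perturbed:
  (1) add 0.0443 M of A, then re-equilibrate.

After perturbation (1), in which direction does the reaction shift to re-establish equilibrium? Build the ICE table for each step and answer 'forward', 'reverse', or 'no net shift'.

Q₀ = 0.0598 vs Keq = 2.7190e+05 ⇒ Q<K, forward
Step 1:
                    A           D           L
  Initial      0.4135      0.0639        0.16
  Change      -0.4129      0.2064      0.2064
  Equil    6.0362e-04      0.2703      0.3664
  solve Keq expr → x = 0.2064; check Q = 2.7190e+05
Then add 0.0443 M of A.
Step 2:
                    A           D           L
  Initial      0.0449      0.2703      0.3664
  Change     -0.04426     0.02213     0.02213
  Equil    6.4652e-04      0.2925      0.3886
  solve Keq expr → x = 0.02213; check Q = 2.7190e+05

Direction: forward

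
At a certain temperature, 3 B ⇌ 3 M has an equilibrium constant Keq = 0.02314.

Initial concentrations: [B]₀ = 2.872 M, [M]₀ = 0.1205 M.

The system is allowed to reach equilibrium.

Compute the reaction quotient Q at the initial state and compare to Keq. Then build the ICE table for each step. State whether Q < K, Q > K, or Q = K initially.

Q₀ = 7.3860e-05; Q < K (proceeds forward)

Q₀ = 7.3860e-05 vs Keq = 0.02314 ⇒ Q<K, forward
Step 1:
                   B          M
  I            2.872     0.1205
  C          -0.5431     0.5431
  E            2.329     0.6636
  solve Keq expr → x = 0.181; check Q = 0.02314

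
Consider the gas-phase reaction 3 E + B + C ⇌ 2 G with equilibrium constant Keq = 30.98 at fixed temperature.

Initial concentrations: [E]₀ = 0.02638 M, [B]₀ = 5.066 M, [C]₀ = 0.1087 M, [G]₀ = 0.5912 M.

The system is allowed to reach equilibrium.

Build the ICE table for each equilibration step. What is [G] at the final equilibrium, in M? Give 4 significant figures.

[G]_eq = 0.4732 M

Q₀ = 3.4574e+04 vs Keq = 30.98 ⇒ Q>K, reverse
Step 1:
                  E         B         C         G
  init      0.02638     5.066    0.1087    0.5912
  Δ           0.177   0.05899   0.05899    -0.118
  eq         0.2034     5.125    0.1677    0.4732
  solve Keq expr → x = -0.05899; check Q = 30.98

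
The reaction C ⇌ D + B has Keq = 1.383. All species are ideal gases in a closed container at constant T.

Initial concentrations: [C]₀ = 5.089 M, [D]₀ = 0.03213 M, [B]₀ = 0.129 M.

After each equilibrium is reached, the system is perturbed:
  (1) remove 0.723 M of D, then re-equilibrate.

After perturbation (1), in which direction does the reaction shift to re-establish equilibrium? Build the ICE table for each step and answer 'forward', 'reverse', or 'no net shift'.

Q₀ = 8.1446e-04 vs Keq = 1.383 ⇒ Q<K, forward
Step 1:
                  C         D         B
  init        5.089   0.03213     0.129
  Δ           -1.99      1.99      1.99
  eq          3.099     2.022     2.119
  solve Keq expr → x = 1.99; check Q = 1.383
Then remove 0.723 M of D.
Step 2:
                  C         D         B
  init        3.099     1.299     2.119
  Δ         -0.3003    0.3003    0.3003
  eq          2.798       1.6      2.42
  solve Keq expr → x = 0.3003; check Q = 1.383

Direction: forward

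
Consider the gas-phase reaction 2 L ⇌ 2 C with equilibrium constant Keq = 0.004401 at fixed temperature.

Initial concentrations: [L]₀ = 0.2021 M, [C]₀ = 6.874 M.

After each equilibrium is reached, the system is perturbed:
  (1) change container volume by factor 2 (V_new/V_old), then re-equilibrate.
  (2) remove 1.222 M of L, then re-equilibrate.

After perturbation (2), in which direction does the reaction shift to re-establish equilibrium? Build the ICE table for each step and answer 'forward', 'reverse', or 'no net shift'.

Direction: reverse

Q₀ = 1157 vs Keq = 0.004401 ⇒ Q>K, reverse
Step 1:
                  L         C
  Initial    0.2021     6.874
  Change      6.434    -6.434
  Equil       6.636    0.4402
  solve Keq expr → x = -3.217; check Q = 0.004401
Then change container volume by factor 2 (V_new/V_old).
Step 2:
                  L         C
  Initial     3.318    0.2201
  Change          0         0
  Equil       3.318    0.2201
  solve Keq expr → x = 0; check Q = 0.004401
Then remove 1.222 M of L.
Step 3:
                  L         C
  Initial     2.096    0.2201
  Change    0.07602  -0.07602
  Equil       2.172    0.1441
  solve Keq expr → x = -0.03801; check Q = 0.004401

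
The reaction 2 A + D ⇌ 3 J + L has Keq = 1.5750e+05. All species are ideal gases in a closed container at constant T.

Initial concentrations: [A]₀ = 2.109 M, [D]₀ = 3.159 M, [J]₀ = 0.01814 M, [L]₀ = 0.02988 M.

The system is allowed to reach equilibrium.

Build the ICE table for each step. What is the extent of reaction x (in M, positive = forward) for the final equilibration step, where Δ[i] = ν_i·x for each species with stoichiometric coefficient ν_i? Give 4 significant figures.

x = 1.049 M

Q₀ = 1.2694e-08 vs Keq = 1.5750e+05 ⇒ Q<K, forward
Step 1:
                    A           D           J           L
  I             2.109       3.159     0.01814     0.02988
  C            -2.099      -1.049       3.148       1.049
  E           0.01016        2.11       3.166       1.079
  solve Keq expr → x = 1.049; check Q = 1.5750e+05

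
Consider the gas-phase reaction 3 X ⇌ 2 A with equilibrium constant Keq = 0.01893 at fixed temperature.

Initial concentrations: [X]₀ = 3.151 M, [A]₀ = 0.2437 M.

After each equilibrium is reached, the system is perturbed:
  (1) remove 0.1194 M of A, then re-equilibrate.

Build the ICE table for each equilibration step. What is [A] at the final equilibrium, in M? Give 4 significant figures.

[A]_eq = 0.5486 M

Q₀ = 0.001898 vs Keq = 0.01893 ⇒ Q<K, forward
Step 1:
                   X          A
  Initial      3.151     0.2437
  Change     -0.5168     0.3445
  Equil        2.634     0.5882
  solve Keq expr → x = 0.1723; check Q = 0.01893
Then remove 0.1194 M of A.
Step 2:
                   X          A
  Initial      2.634     0.4688
  Change     -0.1197    0.07978
  Equil        2.515     0.5486
  solve Keq expr → x = 0.03989; check Q = 0.01893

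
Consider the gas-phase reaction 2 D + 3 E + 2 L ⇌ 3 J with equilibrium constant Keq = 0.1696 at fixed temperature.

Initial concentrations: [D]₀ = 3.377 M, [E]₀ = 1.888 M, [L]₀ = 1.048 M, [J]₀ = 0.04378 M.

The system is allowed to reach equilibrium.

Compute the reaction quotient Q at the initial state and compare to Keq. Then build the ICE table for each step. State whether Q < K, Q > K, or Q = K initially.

Q₀ = 9.9549e-07; Q < K (proceeds forward)

Q₀ = 9.9549e-07 vs Keq = 0.1696 ⇒ Q<K, forward
Step 1:
                  D         E         L         J
  init        3.377     1.888     1.048   0.04378
  Δ         -0.5155   -0.7733   -0.5155    0.7733
  eq          2.861     1.115    0.5325     0.817
  solve Keq expr → x = 0.2578; check Q = 0.1696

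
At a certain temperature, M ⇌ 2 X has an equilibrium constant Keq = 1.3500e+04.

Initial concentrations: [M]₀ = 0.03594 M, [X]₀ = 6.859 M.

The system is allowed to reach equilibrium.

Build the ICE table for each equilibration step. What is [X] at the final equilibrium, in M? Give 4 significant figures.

Q₀ = 1309 vs Keq = 1.3500e+04 ⇒ Q<K, forward
Step 1:
                  M         X
  init      0.03594     6.859
  Δ        -0.03239   0.06478
  eq       0.003551     6.924
  solve Keq expr → x = 0.03239; check Q = 1.3500e+04

[X]_eq = 6.924 M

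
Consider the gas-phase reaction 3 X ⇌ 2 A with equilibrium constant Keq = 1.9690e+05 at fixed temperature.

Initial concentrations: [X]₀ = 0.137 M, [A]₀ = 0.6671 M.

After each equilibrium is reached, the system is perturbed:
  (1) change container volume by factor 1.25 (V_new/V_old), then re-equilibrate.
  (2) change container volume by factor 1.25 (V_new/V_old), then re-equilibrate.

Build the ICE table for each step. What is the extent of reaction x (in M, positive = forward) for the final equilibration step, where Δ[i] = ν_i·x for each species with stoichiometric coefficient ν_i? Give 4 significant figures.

x = -2.4897e-04 M

Q₀ = 173.1 vs Keq = 1.9690e+05 ⇒ Q<K, forward
Step 1:
                    X           A
  I             0.137      0.6671
  C           -0.1228     0.08188
  E           0.01418       0.749
  solve Keq expr → x = 0.04094; check Q = 1.9690e+05
Then change container volume by factor 1.25 (V_new/V_old).
Step 2:
                    X           A
  I           0.01134      0.5992
  C        8.6787e-04 -5.7858e-04
  E           0.01221      0.5986
  solve Keq expr → x = -2.8929e-04; check Q = 1.9690e+05
Then change container volume by factor 1.25 (V_new/V_old).
Step 3:
                    X           A
  I          0.009767      0.4789
  C        7.4690e-04 -4.9793e-04
  E           0.01051      0.4784
  solve Keq expr → x = -2.4897e-04; check Q = 1.9690e+05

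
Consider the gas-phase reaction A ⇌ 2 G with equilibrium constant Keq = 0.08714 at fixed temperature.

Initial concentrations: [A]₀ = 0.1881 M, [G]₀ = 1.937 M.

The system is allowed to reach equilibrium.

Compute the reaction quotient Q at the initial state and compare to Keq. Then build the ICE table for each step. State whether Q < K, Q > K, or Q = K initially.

Q₀ = 19.95 vs Keq = 0.08714 ⇒ Q>K, reverse
Step 1:
                  A         G
  init       0.1881     1.937
  Δ          0.8203    -1.641
  eq          1.008    0.2964
  solve Keq expr → x = -0.8203; check Q = 0.08714

Q₀ = 19.95; Q > K (proceeds reverse)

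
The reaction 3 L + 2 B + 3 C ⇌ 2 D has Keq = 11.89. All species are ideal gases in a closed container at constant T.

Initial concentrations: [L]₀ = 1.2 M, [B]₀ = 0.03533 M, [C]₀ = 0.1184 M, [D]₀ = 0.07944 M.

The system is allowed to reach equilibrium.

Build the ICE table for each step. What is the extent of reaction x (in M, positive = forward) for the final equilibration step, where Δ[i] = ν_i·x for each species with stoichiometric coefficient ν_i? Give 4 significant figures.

Q₀ = 1763 vs Keq = 11.89 ⇒ Q>K, reverse
Step 1:
                   L          B          C          D
  init           1.2    0.03533     0.1184    0.07944
  Δ          0.06974     0.0465    0.06974    -0.0465
  eq            1.27    0.08183     0.1881    0.03294
  solve Keq expr → x = -0.02325; check Q = 11.89

x = -0.02325 M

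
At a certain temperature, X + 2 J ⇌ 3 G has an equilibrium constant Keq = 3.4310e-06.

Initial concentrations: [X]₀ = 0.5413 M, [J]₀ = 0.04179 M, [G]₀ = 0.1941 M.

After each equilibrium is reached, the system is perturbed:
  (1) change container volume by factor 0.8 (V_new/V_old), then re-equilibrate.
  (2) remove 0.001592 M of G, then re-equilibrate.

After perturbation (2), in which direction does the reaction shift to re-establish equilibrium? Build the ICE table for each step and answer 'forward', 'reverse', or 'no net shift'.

Q₀ = 7.736 vs Keq = 3.4310e-06 ⇒ Q>K, reverse
Step 1:
                    X           J           G
  Initial      0.5413     0.04179      0.1941
  Change       0.0634      0.1268     -0.1902
  Equil        0.6047      0.1686    0.003892
  solve Keq expr → x = -0.0634; check Q = 3.4310e-06
Then change container volume by factor 0.8 (V_new/V_old).
Step 2:
                    X           J           G
  Initial      0.7559      0.2107    0.004865
  Change            0           0           0
  Equil        0.7559      0.2107    0.004865
  solve Keq expr → x = 0; check Q = 3.4310e-06
Then remove 0.001592 M of G.
Step 3:
                    X           J           G
  Initial      0.7559      0.2107    0.003273
  Change  -5.2490e-04    -0.00105    0.001575
  Equil        0.7554      0.2097    0.004848
  solve Keq expr → x = 5.2490e-04; check Q = 3.4310e-06

Direction: forward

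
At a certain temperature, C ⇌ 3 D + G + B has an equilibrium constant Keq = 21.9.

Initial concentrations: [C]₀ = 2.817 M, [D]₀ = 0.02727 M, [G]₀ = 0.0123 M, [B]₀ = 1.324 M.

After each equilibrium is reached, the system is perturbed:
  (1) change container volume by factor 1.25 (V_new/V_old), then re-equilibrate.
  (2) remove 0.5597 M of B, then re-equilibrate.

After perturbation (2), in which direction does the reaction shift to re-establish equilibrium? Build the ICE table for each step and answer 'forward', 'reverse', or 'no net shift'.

Q₀ = 1.1724e-07 vs Keq = 21.9 ⇒ Q<K, forward
Step 1:
                   C          D          G          B
  Initial      2.817    0.02727     0.0123      1.324
  Change     -0.9037      2.711     0.9037     0.9037
  Equil        1.913      2.738      0.916      2.228
  solve Keq expr → x = 0.9037; check Q = 21.9
Then change container volume by factor 1.25 (V_new/V_old).
Step 2:
                   C          D          G          B
  Initial      1.531      2.191     0.7328      1.782
  Change     -0.1434     0.4303     0.1434     0.1434
  Equil        1.387      2.621     0.8762      1.926
  solve Keq expr → x = 0.1434; check Q = 21.9
Then remove 0.5597 M of B.
Step 3:
                   C          D          G          B
  Initial      1.387      2.621     0.8762      1.366
  Change    -0.05838     0.1752    0.05838    0.05838
  Equil        1.329      2.796     0.9346      1.424
  solve Keq expr → x = 0.05838; check Q = 21.9

Direction: forward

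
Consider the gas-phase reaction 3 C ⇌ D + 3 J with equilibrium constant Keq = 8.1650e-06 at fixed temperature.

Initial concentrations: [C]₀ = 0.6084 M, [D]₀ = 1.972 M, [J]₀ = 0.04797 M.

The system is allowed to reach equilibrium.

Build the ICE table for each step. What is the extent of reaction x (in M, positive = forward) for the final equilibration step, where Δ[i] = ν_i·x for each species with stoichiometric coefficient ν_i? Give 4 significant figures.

x = -0.01253 M

Q₀ = 9.6660e-04 vs Keq = 8.1650e-06 ⇒ Q>K, reverse
Step 1:
                   C          D          J
  I           0.6084      1.972    0.04797
  C          0.03758   -0.01253   -0.03758
  E            0.646      1.959    0.01039
  solve Keq expr → x = -0.01253; check Q = 8.1650e-06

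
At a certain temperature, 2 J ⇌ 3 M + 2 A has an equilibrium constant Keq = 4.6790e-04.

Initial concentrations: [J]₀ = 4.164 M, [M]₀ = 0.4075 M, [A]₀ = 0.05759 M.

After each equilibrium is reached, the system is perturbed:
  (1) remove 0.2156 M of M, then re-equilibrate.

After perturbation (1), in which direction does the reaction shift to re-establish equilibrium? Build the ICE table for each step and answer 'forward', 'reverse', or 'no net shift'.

Direction: forward

Q₀ = 1.2944e-05 vs Keq = 4.6790e-04 ⇒ Q<K, forward
Step 1:
                    J           M           A
  I             4.164      0.4075     0.05759
  C           -0.1294      0.1941      0.1294
  E             4.035      0.6016       0.187
  solve Keq expr → x = 0.06471; check Q = 4.6790e-04
Then remove 0.2156 M of M.
Step 2:
                    J           M           A
  I             4.035       0.386       0.187
  C           -0.0665     0.09975      0.0665
  E             3.968      0.4858      0.2535
  solve Keq expr → x = 0.03325; check Q = 4.6790e-04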